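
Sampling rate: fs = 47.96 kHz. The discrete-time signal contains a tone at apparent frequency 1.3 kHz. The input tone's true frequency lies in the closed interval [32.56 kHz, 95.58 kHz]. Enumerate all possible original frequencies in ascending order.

46.66 kHz, 49.26 kHz, 94.62 kHz

Frequencies that alias to 1.3 kHz are k·fs ± 1.3 kHz for integer k ≥ 0.
k=0: 1.3 kHz.
k=1: 46.66 kHz, 49.26 kHz.
k=2: 94.62 kHz, 97.22 kHz.
k=3: 142.58 kHz, 145.18 kHz.
Within [32.56 kHz, 95.58 kHz]: 46.66 kHz, 49.26 kHz, 94.62 kHz.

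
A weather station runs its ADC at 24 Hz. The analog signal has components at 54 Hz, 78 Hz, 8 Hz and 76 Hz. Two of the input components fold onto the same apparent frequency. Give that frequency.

6 Hz

fs/2 = 12 Hz.
54 Hz mod fs = 6 Hz.
6 Hz ≤ fs/2 = 12 Hz, appears at 6 Hz.
78 Hz mod fs = 6 Hz.
6 Hz ≤ fs/2 = 12 Hz, appears at 6 Hz.
8 Hz ≤ fs/2 = 12 Hz, passes unchanged.
76 Hz mod fs = 4 Hz.
4 Hz ≤ fs/2 = 12 Hz, appears at 4 Hz.
54 Hz and 78 Hz both map to 6 Hz.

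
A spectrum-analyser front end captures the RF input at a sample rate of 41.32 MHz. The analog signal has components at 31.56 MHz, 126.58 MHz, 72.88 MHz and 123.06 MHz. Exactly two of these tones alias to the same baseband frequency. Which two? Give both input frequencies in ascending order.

fs/2 = 20.66 MHz.
31.56 MHz > fs/2 = 20.66 MHz, folds to fs − 31.56 MHz = 9.76 MHz.
126.58 MHz mod fs = 2.62 MHz.
2.62 MHz ≤ fs/2 = 20.66 MHz, appears at 2.62 MHz.
72.88 MHz mod fs = 31.56 MHz.
31.56 MHz > fs/2 = 20.66 MHz, folds to fs − 31.56 MHz = 9.76 MHz.
123.06 MHz mod fs = 40.42 MHz.
40.42 MHz > fs/2 = 20.66 MHz, folds to fs − 40.42 MHz = 0.9 MHz.
31.56 MHz and 72.88 MHz both map to 9.76 MHz.

31.56 MHz, 72.88 MHz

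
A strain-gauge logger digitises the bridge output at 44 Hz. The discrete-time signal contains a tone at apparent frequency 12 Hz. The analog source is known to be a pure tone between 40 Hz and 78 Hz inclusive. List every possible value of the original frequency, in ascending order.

56 Hz, 76 Hz

Frequencies that alias to 12 Hz are k·fs ± 12 Hz for integer k ≥ 0.
k=0: 12 Hz.
k=1: 32 Hz, 56 Hz.
k=2: 76 Hz, 100 Hz.
k=3: 120 Hz, 144 Hz.
Within [40 Hz, 78 Hz]: 56 Hz, 76 Hz.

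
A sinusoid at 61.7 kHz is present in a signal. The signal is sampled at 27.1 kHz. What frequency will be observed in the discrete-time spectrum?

7.5 kHz

61.7 kHz mod fs = 7.5 kHz.
7.5 kHz ≤ fs/2 = 13.55 kHz, appears at 7.5 kHz.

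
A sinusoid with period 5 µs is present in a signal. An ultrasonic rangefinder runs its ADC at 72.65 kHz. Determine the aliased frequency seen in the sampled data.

17.95 kHz

T = 5 µs → f = 1/T = 200 kHz.
200 kHz mod fs = 54.7 kHz.
54.7 kHz > fs/2 = 36.325 kHz, folds to fs − 54.7 kHz = 17.95 kHz.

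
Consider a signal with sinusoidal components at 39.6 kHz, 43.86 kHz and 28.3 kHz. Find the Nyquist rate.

87.72 kHz

Highest-frequency component: 43.86 kHz.
Nyquist rate = 2 × 43.86 kHz = 87.72 kHz.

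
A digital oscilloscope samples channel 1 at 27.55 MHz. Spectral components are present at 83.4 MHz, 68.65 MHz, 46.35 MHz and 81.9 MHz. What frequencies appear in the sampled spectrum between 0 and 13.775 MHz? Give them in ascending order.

fs/2 = 13.775 MHz.
83.4 MHz mod fs = 0.75 MHz.
0.75 MHz ≤ fs/2 = 13.775 MHz, appears at 0.75 MHz.
68.65 MHz mod fs = 13.55 MHz.
13.55 MHz ≤ fs/2 = 13.775 MHz, appears at 13.55 MHz.
46.35 MHz mod fs = 18.8 MHz.
18.8 MHz > fs/2 = 13.775 MHz, folds to fs − 18.8 MHz = 8.75 MHz.
81.9 MHz mod fs = 26.8 MHz.
26.8 MHz > fs/2 = 13.775 MHz, folds to fs − 26.8 MHz = 0.75 MHz.
Distinct values: {0.75 MHz, 8.75 MHz, 13.55 MHz}.

0.75 MHz, 8.75 MHz, 13.55 MHz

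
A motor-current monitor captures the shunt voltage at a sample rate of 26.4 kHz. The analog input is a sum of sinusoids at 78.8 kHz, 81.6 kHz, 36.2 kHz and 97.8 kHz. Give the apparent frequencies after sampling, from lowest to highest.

0.4 kHz, 2.4 kHz, 7.8 kHz, 9.8 kHz

fs/2 = 13.2 kHz.
78.8 kHz mod fs = 26 kHz.
26 kHz > fs/2 = 13.2 kHz, folds to fs − 26 kHz = 0.4 kHz.
81.6 kHz mod fs = 2.4 kHz.
2.4 kHz ≤ fs/2 = 13.2 kHz, appears at 2.4 kHz.
36.2 kHz mod fs = 9.8 kHz.
9.8 kHz ≤ fs/2 = 13.2 kHz, appears at 9.8 kHz.
97.8 kHz mod fs = 18.6 kHz.
18.6 kHz > fs/2 = 13.2 kHz, folds to fs − 18.6 kHz = 7.8 kHz.
Distinct values: {0.4 kHz, 2.4 kHz, 7.8 kHz, 9.8 kHz}.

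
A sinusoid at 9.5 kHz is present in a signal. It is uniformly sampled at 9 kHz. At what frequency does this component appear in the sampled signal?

0.5 kHz

9.5 kHz mod fs = 0.5 kHz.
0.5 kHz ≤ fs/2 = 4.5 kHz, appears at 0.5 kHz.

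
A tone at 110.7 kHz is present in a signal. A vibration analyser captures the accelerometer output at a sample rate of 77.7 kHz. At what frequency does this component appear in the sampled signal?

33 kHz

110.7 kHz mod fs = 33 kHz.
33 kHz ≤ fs/2 = 38.85 kHz, appears at 33 kHz.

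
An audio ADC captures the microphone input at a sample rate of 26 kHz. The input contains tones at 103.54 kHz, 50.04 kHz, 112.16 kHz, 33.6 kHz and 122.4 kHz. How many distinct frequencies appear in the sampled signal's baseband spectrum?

fs/2 = 13 kHz.
103.54 kHz mod fs = 25.54 kHz.
25.54 kHz > fs/2 = 13 kHz, folds to fs − 25.54 kHz = 0.46 kHz.
50.04 kHz mod fs = 24.04 kHz.
24.04 kHz > fs/2 = 13 kHz, folds to fs − 24.04 kHz = 1.96 kHz.
112.16 kHz mod fs = 8.16 kHz.
8.16 kHz ≤ fs/2 = 13 kHz, appears at 8.16 kHz.
33.6 kHz mod fs = 7.6 kHz.
7.6 kHz ≤ fs/2 = 13 kHz, appears at 7.6 kHz.
122.4 kHz mod fs = 18.4 kHz.
18.4 kHz > fs/2 = 13 kHz, folds to fs − 18.4 kHz = 7.6 kHz.
Distinct values: {0.46 kHz, 1.96 kHz, 7.6 kHz, 8.16 kHz} → 4.

4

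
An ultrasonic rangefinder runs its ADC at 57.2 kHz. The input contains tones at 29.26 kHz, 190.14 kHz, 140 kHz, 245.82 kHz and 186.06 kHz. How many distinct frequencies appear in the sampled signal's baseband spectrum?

fs/2 = 28.6 kHz.
29.26 kHz > fs/2 = 28.6 kHz, folds to fs − 29.26 kHz = 27.94 kHz.
190.14 kHz mod fs = 18.54 kHz.
18.54 kHz ≤ fs/2 = 28.6 kHz, appears at 18.54 kHz.
140 kHz mod fs = 25.6 kHz.
25.6 kHz ≤ fs/2 = 28.6 kHz, appears at 25.6 kHz.
245.82 kHz mod fs = 17.02 kHz.
17.02 kHz ≤ fs/2 = 28.6 kHz, appears at 17.02 kHz.
186.06 kHz mod fs = 14.46 kHz.
14.46 kHz ≤ fs/2 = 28.6 kHz, appears at 14.46 kHz.
Distinct values: {14.46 kHz, 17.02 kHz, 18.54 kHz, 25.6 kHz, 27.94 kHz} → 5.

5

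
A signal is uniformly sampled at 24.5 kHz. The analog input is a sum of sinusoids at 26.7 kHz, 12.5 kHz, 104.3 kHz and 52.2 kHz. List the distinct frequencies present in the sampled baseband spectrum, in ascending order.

2.2 kHz, 3.2 kHz, 6.3 kHz, 12 kHz

fs/2 = 12.25 kHz.
26.7 kHz mod fs = 2.2 kHz.
2.2 kHz ≤ fs/2 = 12.25 kHz, appears at 2.2 kHz.
12.5 kHz > fs/2 = 12.25 kHz, folds to fs − 12.5 kHz = 12 kHz.
104.3 kHz mod fs = 6.3 kHz.
6.3 kHz ≤ fs/2 = 12.25 kHz, appears at 6.3 kHz.
52.2 kHz mod fs = 3.2 kHz.
3.2 kHz ≤ fs/2 = 12.25 kHz, appears at 3.2 kHz.
Distinct values: {2.2 kHz, 3.2 kHz, 6.3 kHz, 12 kHz}.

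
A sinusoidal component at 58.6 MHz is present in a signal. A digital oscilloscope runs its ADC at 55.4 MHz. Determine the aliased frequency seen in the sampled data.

3.2 MHz

58.6 MHz mod fs = 3.2 MHz.
3.2 MHz ≤ fs/2 = 27.7 MHz, appears at 3.2 MHz.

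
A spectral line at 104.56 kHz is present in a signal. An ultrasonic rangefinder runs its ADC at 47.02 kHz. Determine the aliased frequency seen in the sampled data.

10.52 kHz

104.56 kHz mod fs = 10.52 kHz.
10.52 kHz ≤ fs/2 = 23.51 kHz, appears at 10.52 kHz.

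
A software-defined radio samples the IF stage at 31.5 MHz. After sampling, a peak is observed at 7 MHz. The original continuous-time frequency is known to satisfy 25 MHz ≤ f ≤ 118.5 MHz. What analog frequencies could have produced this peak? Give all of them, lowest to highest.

Frequencies that alias to 7 MHz are k·fs ± 7 MHz for integer k ≥ 0.
k=0: 7 MHz.
k=1: 24.5 MHz, 38.5 MHz.
k=2: 56 MHz, 70 MHz.
k=3: 87.5 MHz, 101.5 MHz.
k=4: 119 MHz, 133 MHz.
Within [25 MHz, 118.5 MHz]: 38.5 MHz, 56 MHz, 70 MHz, 87.5 MHz, 101.5 MHz.

38.5 MHz, 56 MHz, 70 MHz, 87.5 MHz, 101.5 MHz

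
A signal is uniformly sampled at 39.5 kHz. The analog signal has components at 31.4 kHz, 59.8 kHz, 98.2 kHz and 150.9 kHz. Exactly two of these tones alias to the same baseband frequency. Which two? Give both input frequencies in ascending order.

fs/2 = 19.75 kHz.
31.4 kHz > fs/2 = 19.75 kHz, folds to fs − 31.4 kHz = 8.1 kHz.
59.8 kHz mod fs = 20.3 kHz.
20.3 kHz > fs/2 = 19.75 kHz, folds to fs − 20.3 kHz = 19.2 kHz.
98.2 kHz mod fs = 19.2 kHz.
19.2 kHz ≤ fs/2 = 19.75 kHz, appears at 19.2 kHz.
150.9 kHz mod fs = 32.4 kHz.
32.4 kHz > fs/2 = 19.75 kHz, folds to fs − 32.4 kHz = 7.1 kHz.
59.8 kHz and 98.2 kHz both map to 19.2 kHz.

59.8 kHz, 98.2 kHz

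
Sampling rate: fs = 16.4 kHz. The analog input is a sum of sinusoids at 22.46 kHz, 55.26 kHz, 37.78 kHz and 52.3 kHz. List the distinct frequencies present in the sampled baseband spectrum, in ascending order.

3.1 kHz, 4.98 kHz, 6.06 kHz

fs/2 = 8.2 kHz.
22.46 kHz mod fs = 6.06 kHz.
6.06 kHz ≤ fs/2 = 8.2 kHz, appears at 6.06 kHz.
55.26 kHz mod fs = 6.06 kHz.
6.06 kHz ≤ fs/2 = 8.2 kHz, appears at 6.06 kHz.
37.78 kHz mod fs = 4.98 kHz.
4.98 kHz ≤ fs/2 = 8.2 kHz, appears at 4.98 kHz.
52.3 kHz mod fs = 3.1 kHz.
3.1 kHz ≤ fs/2 = 8.2 kHz, appears at 3.1 kHz.
Distinct values: {3.1 kHz, 4.98 kHz, 6.06 kHz}.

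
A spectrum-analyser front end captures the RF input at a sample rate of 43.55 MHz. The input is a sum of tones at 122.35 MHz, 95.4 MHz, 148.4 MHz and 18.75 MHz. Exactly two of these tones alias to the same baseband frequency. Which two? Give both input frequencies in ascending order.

95.4 MHz, 122.35 MHz

fs/2 = 21.775 MHz.
122.35 MHz mod fs = 35.25 MHz.
35.25 MHz > fs/2 = 21.775 MHz, folds to fs − 35.25 MHz = 8.3 MHz.
95.4 MHz mod fs = 8.3 MHz.
8.3 MHz ≤ fs/2 = 21.775 MHz, appears at 8.3 MHz.
148.4 MHz mod fs = 17.75 MHz.
17.75 MHz ≤ fs/2 = 21.775 MHz, appears at 17.75 MHz.
18.75 MHz ≤ fs/2 = 21.775 MHz, passes unchanged.
95.4 MHz and 122.35 MHz both map to 8.3 MHz.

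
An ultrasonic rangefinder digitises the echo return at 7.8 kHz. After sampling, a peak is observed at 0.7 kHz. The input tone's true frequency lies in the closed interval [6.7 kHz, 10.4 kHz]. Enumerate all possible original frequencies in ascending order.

7.1 kHz, 8.5 kHz

Frequencies that alias to 0.7 kHz are k·fs ± 0.7 kHz for integer k ≥ 0.
k=0: 0.7 kHz.
k=1: 7.1 kHz, 8.5 kHz.
k=2: 14.9 kHz, 16.3 kHz.
Within [6.7 kHz, 10.4 kHz]: 7.1 kHz, 8.5 kHz.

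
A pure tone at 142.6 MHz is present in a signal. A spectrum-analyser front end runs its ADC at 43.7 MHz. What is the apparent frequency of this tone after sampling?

11.5 MHz

142.6 MHz mod fs = 11.5 MHz.
11.5 MHz ≤ fs/2 = 21.85 MHz, appears at 11.5 MHz.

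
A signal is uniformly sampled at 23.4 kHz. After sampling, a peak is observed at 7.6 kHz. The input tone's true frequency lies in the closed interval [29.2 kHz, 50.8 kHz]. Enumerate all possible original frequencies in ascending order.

31 kHz, 39.2 kHz

Frequencies that alias to 7.6 kHz are k·fs ± 7.6 kHz for integer k ≥ 0.
k=0: 7.6 kHz.
k=1: 15.8 kHz, 31 kHz.
k=2: 39.2 kHz, 54.4 kHz.
k=3: 62.6 kHz, 77.8 kHz.
Within [29.2 kHz, 50.8 kHz]: 31 kHz, 39.2 kHz.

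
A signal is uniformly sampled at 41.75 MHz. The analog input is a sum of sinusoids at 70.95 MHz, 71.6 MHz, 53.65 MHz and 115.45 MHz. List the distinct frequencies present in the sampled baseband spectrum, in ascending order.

9.8 MHz, 11.9 MHz, 12.55 MHz

fs/2 = 20.875 MHz.
70.95 MHz mod fs = 29.2 MHz.
29.2 MHz > fs/2 = 20.875 MHz, folds to fs − 29.2 MHz = 12.55 MHz.
71.6 MHz mod fs = 29.85 MHz.
29.85 MHz > fs/2 = 20.875 MHz, folds to fs − 29.85 MHz = 11.9 MHz.
53.65 MHz mod fs = 11.9 MHz.
11.9 MHz ≤ fs/2 = 20.875 MHz, appears at 11.9 MHz.
115.45 MHz mod fs = 31.95 MHz.
31.95 MHz > fs/2 = 20.875 MHz, folds to fs − 31.95 MHz = 9.8 MHz.
Distinct values: {9.8 MHz, 11.9 MHz, 12.55 MHz}.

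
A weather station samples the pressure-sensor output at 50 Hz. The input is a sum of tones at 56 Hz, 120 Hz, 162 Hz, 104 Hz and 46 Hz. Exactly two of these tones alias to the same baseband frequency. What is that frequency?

fs/2 = 25 Hz.
56 Hz mod fs = 6 Hz.
6 Hz ≤ fs/2 = 25 Hz, appears at 6 Hz.
120 Hz mod fs = 20 Hz.
20 Hz ≤ fs/2 = 25 Hz, appears at 20 Hz.
162 Hz mod fs = 12 Hz.
12 Hz ≤ fs/2 = 25 Hz, appears at 12 Hz.
104 Hz mod fs = 4 Hz.
4 Hz ≤ fs/2 = 25 Hz, appears at 4 Hz.
46 Hz > fs/2 = 25 Hz, folds to fs − 46 Hz = 4 Hz.
46 Hz and 104 Hz both map to 4 Hz.

4 Hz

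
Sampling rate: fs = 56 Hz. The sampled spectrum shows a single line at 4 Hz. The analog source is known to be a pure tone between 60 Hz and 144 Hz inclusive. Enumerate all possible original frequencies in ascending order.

60 Hz, 108 Hz, 116 Hz

Frequencies that alias to 4 Hz are k·fs ± 4 Hz for integer k ≥ 0.
k=0: 4 Hz.
k=1: 52 Hz, 60 Hz.
k=2: 108 Hz, 116 Hz.
k=3: 164 Hz, 172 Hz.
Within [60 Hz, 144 Hz]: 60 Hz, 108 Hz, 116 Hz.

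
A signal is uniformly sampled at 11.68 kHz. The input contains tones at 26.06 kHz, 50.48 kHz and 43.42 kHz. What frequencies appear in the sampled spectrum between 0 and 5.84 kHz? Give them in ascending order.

2.7 kHz, 3.3 kHz, 3.76 kHz

fs/2 = 5.84 kHz.
26.06 kHz mod fs = 2.7 kHz.
2.7 kHz ≤ fs/2 = 5.84 kHz, appears at 2.7 kHz.
50.48 kHz mod fs = 3.76 kHz.
3.76 kHz ≤ fs/2 = 5.84 kHz, appears at 3.76 kHz.
43.42 kHz mod fs = 8.38 kHz.
8.38 kHz > fs/2 = 5.84 kHz, folds to fs − 8.38 kHz = 3.3 kHz.
Distinct values: {2.7 kHz, 3.3 kHz, 3.76 kHz}.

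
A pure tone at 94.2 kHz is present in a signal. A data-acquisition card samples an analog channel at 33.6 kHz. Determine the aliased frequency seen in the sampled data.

6.6 kHz

94.2 kHz mod fs = 27 kHz.
27 kHz > fs/2 = 16.8 kHz, folds to fs − 27 kHz = 6.6 kHz.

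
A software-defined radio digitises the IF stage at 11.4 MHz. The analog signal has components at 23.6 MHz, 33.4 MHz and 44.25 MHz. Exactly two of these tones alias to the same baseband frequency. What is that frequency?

fs/2 = 5.7 MHz.
23.6 MHz mod fs = 0.8 MHz.
0.8 MHz ≤ fs/2 = 5.7 MHz, appears at 0.8 MHz.
33.4 MHz mod fs = 10.6 MHz.
10.6 MHz > fs/2 = 5.7 MHz, folds to fs − 10.6 MHz = 0.8 MHz.
44.25 MHz mod fs = 10.05 MHz.
10.05 MHz > fs/2 = 5.7 MHz, folds to fs − 10.05 MHz = 1.35 MHz.
23.6 MHz and 33.4 MHz both map to 0.8 MHz.

0.8 MHz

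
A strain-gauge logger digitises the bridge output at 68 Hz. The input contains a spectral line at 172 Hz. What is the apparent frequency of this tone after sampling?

32 Hz

172 Hz mod fs = 36 Hz.
36 Hz > fs/2 = 34 Hz, folds to fs − 36 Hz = 32 Hz.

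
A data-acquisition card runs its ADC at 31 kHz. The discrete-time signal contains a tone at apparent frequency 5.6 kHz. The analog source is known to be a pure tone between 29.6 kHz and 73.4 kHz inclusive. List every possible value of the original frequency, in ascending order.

36.6 kHz, 56.4 kHz, 67.6 kHz

Frequencies that alias to 5.6 kHz are k·fs ± 5.6 kHz for integer k ≥ 0.
k=0: 5.6 kHz.
k=1: 25.4 kHz, 36.6 kHz.
k=2: 56.4 kHz, 67.6 kHz.
k=3: 87.4 kHz, 98.6 kHz.
Within [29.6 kHz, 73.4 kHz]: 36.6 kHz, 56.4 kHz, 67.6 kHz.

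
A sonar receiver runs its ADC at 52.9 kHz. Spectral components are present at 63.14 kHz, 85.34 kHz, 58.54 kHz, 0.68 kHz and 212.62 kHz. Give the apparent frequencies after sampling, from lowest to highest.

0.68 kHz, 1.02 kHz, 5.64 kHz, 10.24 kHz, 20.46 kHz

fs/2 = 26.45 kHz.
63.14 kHz mod fs = 10.24 kHz.
10.24 kHz ≤ fs/2 = 26.45 kHz, appears at 10.24 kHz.
85.34 kHz mod fs = 32.44 kHz.
32.44 kHz > fs/2 = 26.45 kHz, folds to fs − 32.44 kHz = 20.46 kHz.
58.54 kHz mod fs = 5.64 kHz.
5.64 kHz ≤ fs/2 = 26.45 kHz, appears at 5.64 kHz.
0.68 kHz ≤ fs/2 = 26.45 kHz, passes unchanged.
212.62 kHz mod fs = 1.02 kHz.
1.02 kHz ≤ fs/2 = 26.45 kHz, appears at 1.02 kHz.
Distinct values: {0.68 kHz, 1.02 kHz, 5.64 kHz, 10.24 kHz, 20.46 kHz}.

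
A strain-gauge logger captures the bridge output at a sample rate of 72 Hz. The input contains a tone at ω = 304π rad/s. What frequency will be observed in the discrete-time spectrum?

8 Hz

ω = 304π rad/s → f = ω/(2π) = 152 Hz.
152 Hz mod fs = 8 Hz.
8 Hz ≤ fs/2 = 36 Hz, appears at 8 Hz.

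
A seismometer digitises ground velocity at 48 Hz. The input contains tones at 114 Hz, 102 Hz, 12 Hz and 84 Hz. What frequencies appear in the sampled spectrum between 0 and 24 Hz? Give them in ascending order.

6 Hz, 12 Hz, 18 Hz

fs/2 = 24 Hz.
114 Hz mod fs = 18 Hz.
18 Hz ≤ fs/2 = 24 Hz, appears at 18 Hz.
102 Hz mod fs = 6 Hz.
6 Hz ≤ fs/2 = 24 Hz, appears at 6 Hz.
12 Hz ≤ fs/2 = 24 Hz, passes unchanged.
84 Hz mod fs = 36 Hz.
36 Hz > fs/2 = 24 Hz, folds to fs − 36 Hz = 12 Hz.
Distinct values: {6 Hz, 12 Hz, 18 Hz}.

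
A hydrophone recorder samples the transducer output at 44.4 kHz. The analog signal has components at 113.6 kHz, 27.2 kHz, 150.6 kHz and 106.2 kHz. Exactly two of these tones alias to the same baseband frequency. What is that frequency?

fs/2 = 22.2 kHz.
113.6 kHz mod fs = 24.8 kHz.
24.8 kHz > fs/2 = 22.2 kHz, folds to fs − 24.8 kHz = 19.6 kHz.
27.2 kHz > fs/2 = 22.2 kHz, folds to fs − 27.2 kHz = 17.2 kHz.
150.6 kHz mod fs = 17.4 kHz.
17.4 kHz ≤ fs/2 = 22.2 kHz, appears at 17.4 kHz.
106.2 kHz mod fs = 17.4 kHz.
17.4 kHz ≤ fs/2 = 22.2 kHz, appears at 17.4 kHz.
106.2 kHz and 150.6 kHz both map to 17.4 kHz.

17.4 kHz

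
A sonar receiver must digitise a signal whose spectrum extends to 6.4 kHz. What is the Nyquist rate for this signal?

12.8 kHz

Nyquist rate = 2 × 6.4 kHz = 12.8 kHz.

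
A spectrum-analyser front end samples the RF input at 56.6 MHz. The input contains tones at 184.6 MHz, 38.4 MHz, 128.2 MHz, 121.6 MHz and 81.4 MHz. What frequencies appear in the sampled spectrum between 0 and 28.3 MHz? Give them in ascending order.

8.4 MHz, 14.8 MHz, 15 MHz, 18.2 MHz, 24.8 MHz

fs/2 = 28.3 MHz.
184.6 MHz mod fs = 14.8 MHz.
14.8 MHz ≤ fs/2 = 28.3 MHz, appears at 14.8 MHz.
38.4 MHz > fs/2 = 28.3 MHz, folds to fs − 38.4 MHz = 18.2 MHz.
128.2 MHz mod fs = 15 MHz.
15 MHz ≤ fs/2 = 28.3 MHz, appears at 15 MHz.
121.6 MHz mod fs = 8.4 MHz.
8.4 MHz ≤ fs/2 = 28.3 MHz, appears at 8.4 MHz.
81.4 MHz mod fs = 24.8 MHz.
24.8 MHz ≤ fs/2 = 28.3 MHz, appears at 24.8 MHz.
Distinct values: {8.4 MHz, 14.8 MHz, 15 MHz, 18.2 MHz, 24.8 MHz}.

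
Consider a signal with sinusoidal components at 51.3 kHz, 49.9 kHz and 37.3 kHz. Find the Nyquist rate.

Highest-frequency component: 51.3 kHz.
Nyquist rate = 2 × 51.3 kHz = 102.6 kHz.

102.6 kHz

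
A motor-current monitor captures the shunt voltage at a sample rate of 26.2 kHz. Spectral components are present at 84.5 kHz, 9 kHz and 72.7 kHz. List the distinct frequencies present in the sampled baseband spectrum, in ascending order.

5.9 kHz, 9 kHz

fs/2 = 13.1 kHz.
84.5 kHz mod fs = 5.9 kHz.
5.9 kHz ≤ fs/2 = 13.1 kHz, appears at 5.9 kHz.
9 kHz ≤ fs/2 = 13.1 kHz, passes unchanged.
72.7 kHz mod fs = 20.3 kHz.
20.3 kHz > fs/2 = 13.1 kHz, folds to fs − 20.3 kHz = 5.9 kHz.
Distinct values: {5.9 kHz, 9 kHz}.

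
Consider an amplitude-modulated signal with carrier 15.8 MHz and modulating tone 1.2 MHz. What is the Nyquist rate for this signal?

AM sidebands sit at fc ± fm = 14.6 MHz and 17 MHz.
Highest-frequency component: 17 MHz.
Nyquist rate = 2 × 17 MHz = 34 MHz.

34 MHz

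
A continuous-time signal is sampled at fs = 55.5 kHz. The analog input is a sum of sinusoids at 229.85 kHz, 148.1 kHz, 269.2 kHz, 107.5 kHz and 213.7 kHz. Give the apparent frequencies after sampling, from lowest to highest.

fs/2 = 27.75 kHz.
229.85 kHz mod fs = 7.85 kHz.
7.85 kHz ≤ fs/2 = 27.75 kHz, appears at 7.85 kHz.
148.1 kHz mod fs = 37.1 kHz.
37.1 kHz > fs/2 = 27.75 kHz, folds to fs − 37.1 kHz = 18.4 kHz.
269.2 kHz mod fs = 47.2 kHz.
47.2 kHz > fs/2 = 27.75 kHz, folds to fs − 47.2 kHz = 8.3 kHz.
107.5 kHz mod fs = 52 kHz.
52 kHz > fs/2 = 27.75 kHz, folds to fs − 52 kHz = 3.5 kHz.
213.7 kHz mod fs = 47.2 kHz.
47.2 kHz > fs/2 = 27.75 kHz, folds to fs − 47.2 kHz = 8.3 kHz.
Distinct values: {3.5 kHz, 7.85 kHz, 8.3 kHz, 18.4 kHz}.

3.5 kHz, 7.85 kHz, 8.3 kHz, 18.4 kHz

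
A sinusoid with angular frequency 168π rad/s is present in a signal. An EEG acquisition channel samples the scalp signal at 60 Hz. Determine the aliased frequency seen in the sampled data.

24 Hz

ω = 168π rad/s → f = ω/(2π) = 84 Hz.
84 Hz mod fs = 24 Hz.
24 Hz ≤ fs/2 = 30 Hz, appears at 24 Hz.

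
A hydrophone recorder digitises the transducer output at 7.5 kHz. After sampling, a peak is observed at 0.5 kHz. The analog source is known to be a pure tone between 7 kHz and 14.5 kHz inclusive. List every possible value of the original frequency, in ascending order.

Frequencies that alias to 0.5 kHz are k·fs ± 0.5 kHz for integer k ≥ 0.
k=0: 0.5 kHz.
k=1: 7 kHz, 8 kHz.
k=2: 14.5 kHz, 15.5 kHz.
k=3: 22 kHz, 23 kHz.
Within [7 kHz, 14.5 kHz]: 7 kHz, 8 kHz, 14.5 kHz.

7 kHz, 8 kHz, 14.5 kHz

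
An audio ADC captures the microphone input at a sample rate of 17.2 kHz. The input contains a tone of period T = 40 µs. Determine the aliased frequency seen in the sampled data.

T = 40 µs → f = 1/T = 25 kHz.
25 kHz mod fs = 7.8 kHz.
7.8 kHz ≤ fs/2 = 8.6 kHz, appears at 7.8 kHz.

7.8 kHz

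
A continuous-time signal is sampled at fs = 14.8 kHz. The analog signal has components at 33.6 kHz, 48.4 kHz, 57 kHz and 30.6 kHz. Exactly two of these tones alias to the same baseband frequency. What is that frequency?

fs/2 = 7.4 kHz.
33.6 kHz mod fs = 4 kHz.
4 kHz ≤ fs/2 = 7.4 kHz, appears at 4 kHz.
48.4 kHz mod fs = 4 kHz.
4 kHz ≤ fs/2 = 7.4 kHz, appears at 4 kHz.
57 kHz mod fs = 12.6 kHz.
12.6 kHz > fs/2 = 7.4 kHz, folds to fs − 12.6 kHz = 2.2 kHz.
30.6 kHz mod fs = 1 kHz.
1 kHz ≤ fs/2 = 7.4 kHz, appears at 1 kHz.
33.6 kHz and 48.4 kHz both map to 4 kHz.

4 kHz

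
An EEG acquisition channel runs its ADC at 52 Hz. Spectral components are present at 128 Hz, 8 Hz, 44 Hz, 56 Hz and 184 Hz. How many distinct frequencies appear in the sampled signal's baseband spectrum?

3

fs/2 = 26 Hz.
128 Hz mod fs = 24 Hz.
24 Hz ≤ fs/2 = 26 Hz, appears at 24 Hz.
8 Hz ≤ fs/2 = 26 Hz, passes unchanged.
44 Hz > fs/2 = 26 Hz, folds to fs − 44 Hz = 8 Hz.
56 Hz mod fs = 4 Hz.
4 Hz ≤ fs/2 = 26 Hz, appears at 4 Hz.
184 Hz mod fs = 28 Hz.
28 Hz > fs/2 = 26 Hz, folds to fs − 28 Hz = 24 Hz.
Distinct values: {4 Hz, 8 Hz, 24 Hz} → 3.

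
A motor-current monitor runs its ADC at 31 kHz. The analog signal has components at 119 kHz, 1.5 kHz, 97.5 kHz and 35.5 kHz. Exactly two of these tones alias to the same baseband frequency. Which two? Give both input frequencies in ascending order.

35.5 kHz, 97.5 kHz

fs/2 = 15.5 kHz.
119 kHz mod fs = 26 kHz.
26 kHz > fs/2 = 15.5 kHz, folds to fs − 26 kHz = 5 kHz.
1.5 kHz ≤ fs/2 = 15.5 kHz, passes unchanged.
97.5 kHz mod fs = 4.5 kHz.
4.5 kHz ≤ fs/2 = 15.5 kHz, appears at 4.5 kHz.
35.5 kHz mod fs = 4.5 kHz.
4.5 kHz ≤ fs/2 = 15.5 kHz, appears at 4.5 kHz.
35.5 kHz and 97.5 kHz both map to 4.5 kHz.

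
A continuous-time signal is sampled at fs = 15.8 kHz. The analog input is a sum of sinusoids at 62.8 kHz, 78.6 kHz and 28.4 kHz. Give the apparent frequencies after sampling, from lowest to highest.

0.4 kHz, 3.2 kHz

fs/2 = 7.9 kHz.
62.8 kHz mod fs = 15.4 kHz.
15.4 kHz > fs/2 = 7.9 kHz, folds to fs − 15.4 kHz = 0.4 kHz.
78.6 kHz mod fs = 15.4 kHz.
15.4 kHz > fs/2 = 7.9 kHz, folds to fs − 15.4 kHz = 0.4 kHz.
28.4 kHz mod fs = 12.6 kHz.
12.6 kHz > fs/2 = 7.9 kHz, folds to fs − 12.6 kHz = 3.2 kHz.
Distinct values: {0.4 kHz, 3.2 kHz}.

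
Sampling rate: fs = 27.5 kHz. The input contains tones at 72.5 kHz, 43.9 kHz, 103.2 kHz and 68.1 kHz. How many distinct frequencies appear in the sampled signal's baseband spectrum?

fs/2 = 13.75 kHz.
72.5 kHz mod fs = 17.5 kHz.
17.5 kHz > fs/2 = 13.75 kHz, folds to fs − 17.5 kHz = 10 kHz.
43.9 kHz mod fs = 16.4 kHz.
16.4 kHz > fs/2 = 13.75 kHz, folds to fs − 16.4 kHz = 11.1 kHz.
103.2 kHz mod fs = 20.7 kHz.
20.7 kHz > fs/2 = 13.75 kHz, folds to fs − 20.7 kHz = 6.8 kHz.
68.1 kHz mod fs = 13.1 kHz.
13.1 kHz ≤ fs/2 = 13.75 kHz, appears at 13.1 kHz.
Distinct values: {6.8 kHz, 10 kHz, 11.1 kHz, 13.1 kHz} → 4.

4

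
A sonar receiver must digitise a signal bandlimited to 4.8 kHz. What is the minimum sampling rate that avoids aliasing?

Nyquist rate = 2 × 4.8 kHz = 9.6 kHz.

9.6 kHz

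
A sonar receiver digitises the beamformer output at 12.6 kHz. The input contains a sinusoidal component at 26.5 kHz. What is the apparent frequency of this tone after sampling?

26.5 kHz mod fs = 1.3 kHz.
1.3 kHz ≤ fs/2 = 6.3 kHz, appears at 1.3 kHz.

1.3 kHz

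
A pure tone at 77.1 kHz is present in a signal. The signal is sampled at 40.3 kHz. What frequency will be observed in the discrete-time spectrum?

3.5 kHz

77.1 kHz mod fs = 36.8 kHz.
36.8 kHz > fs/2 = 20.15 kHz, folds to fs − 36.8 kHz = 3.5 kHz.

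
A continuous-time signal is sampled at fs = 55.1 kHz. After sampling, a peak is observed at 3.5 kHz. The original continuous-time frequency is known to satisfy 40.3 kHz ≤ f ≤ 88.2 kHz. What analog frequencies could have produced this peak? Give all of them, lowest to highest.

Frequencies that alias to 3.5 kHz are k·fs ± 3.5 kHz for integer k ≥ 0.
k=0: 3.5 kHz.
k=1: 51.6 kHz, 58.6 kHz.
k=2: 106.7 kHz, 113.7 kHz.
Within [40.3 kHz, 88.2 kHz]: 51.6 kHz, 58.6 kHz.

51.6 kHz, 58.6 kHz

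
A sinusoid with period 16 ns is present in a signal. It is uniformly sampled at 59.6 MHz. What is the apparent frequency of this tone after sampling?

2.9 MHz

T = 16 ns → f = 1/T = 62.5 MHz.
62.5 MHz mod fs = 2.9 MHz.
2.9 MHz ≤ fs/2 = 29.8 MHz, appears at 2.9 MHz.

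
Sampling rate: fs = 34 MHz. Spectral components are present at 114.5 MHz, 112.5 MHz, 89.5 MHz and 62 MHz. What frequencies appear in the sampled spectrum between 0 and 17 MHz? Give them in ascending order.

fs/2 = 17 MHz.
114.5 MHz mod fs = 12.5 MHz.
12.5 MHz ≤ fs/2 = 17 MHz, appears at 12.5 MHz.
112.5 MHz mod fs = 10.5 MHz.
10.5 MHz ≤ fs/2 = 17 MHz, appears at 10.5 MHz.
89.5 MHz mod fs = 21.5 MHz.
21.5 MHz > fs/2 = 17 MHz, folds to fs − 21.5 MHz = 12.5 MHz.
62 MHz mod fs = 28 MHz.
28 MHz > fs/2 = 17 MHz, folds to fs − 28 MHz = 6 MHz.
Distinct values: {6 MHz, 10.5 MHz, 12.5 MHz}.

6 MHz, 10.5 MHz, 12.5 MHz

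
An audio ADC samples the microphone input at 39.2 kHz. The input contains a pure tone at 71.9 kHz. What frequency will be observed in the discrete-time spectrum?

71.9 kHz mod fs = 32.7 kHz.
32.7 kHz > fs/2 = 19.6 kHz, folds to fs − 32.7 kHz = 6.5 kHz.

6.5 kHz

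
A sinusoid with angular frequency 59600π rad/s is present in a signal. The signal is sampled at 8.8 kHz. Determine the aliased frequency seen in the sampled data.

3.4 kHz

ω = 59600π rad/s → f = ω/(2π) = 29800 Hz = 29.8 kHz.
29.8 kHz mod fs = 3.4 kHz.
3.4 kHz ≤ fs/2 = 4.4 kHz, appears at 3.4 kHz.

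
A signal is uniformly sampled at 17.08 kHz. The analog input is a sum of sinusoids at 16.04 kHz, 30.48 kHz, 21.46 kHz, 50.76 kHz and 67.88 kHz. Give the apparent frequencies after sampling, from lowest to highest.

fs/2 = 8.54 kHz.
16.04 kHz > fs/2 = 8.54 kHz, folds to fs − 16.04 kHz = 1.04 kHz.
30.48 kHz mod fs = 13.4 kHz.
13.4 kHz > fs/2 = 8.54 kHz, folds to fs − 13.4 kHz = 3.68 kHz.
21.46 kHz mod fs = 4.38 kHz.
4.38 kHz ≤ fs/2 = 8.54 kHz, appears at 4.38 kHz.
50.76 kHz mod fs = 16.6 kHz.
16.6 kHz > fs/2 = 8.54 kHz, folds to fs − 16.6 kHz = 0.48 kHz.
67.88 kHz mod fs = 16.64 kHz.
16.64 kHz > fs/2 = 8.54 kHz, folds to fs − 16.64 kHz = 0.44 kHz.
Distinct values: {0.44 kHz, 0.48 kHz, 1.04 kHz, 3.68 kHz, 4.38 kHz}.

0.44 kHz, 0.48 kHz, 1.04 kHz, 3.68 kHz, 4.38 kHz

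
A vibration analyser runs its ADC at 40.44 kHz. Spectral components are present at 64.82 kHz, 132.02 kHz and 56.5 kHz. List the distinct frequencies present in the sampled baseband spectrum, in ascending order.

fs/2 = 20.22 kHz.
64.82 kHz mod fs = 24.38 kHz.
24.38 kHz > fs/2 = 20.22 kHz, folds to fs − 24.38 kHz = 16.06 kHz.
132.02 kHz mod fs = 10.7 kHz.
10.7 kHz ≤ fs/2 = 20.22 kHz, appears at 10.7 kHz.
56.5 kHz mod fs = 16.06 kHz.
16.06 kHz ≤ fs/2 = 20.22 kHz, appears at 16.06 kHz.
Distinct values: {10.7 kHz, 16.06 kHz}.

10.7 kHz, 16.06 kHz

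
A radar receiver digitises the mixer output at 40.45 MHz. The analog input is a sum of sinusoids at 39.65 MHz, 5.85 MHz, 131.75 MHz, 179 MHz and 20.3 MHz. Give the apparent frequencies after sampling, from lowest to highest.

fs/2 = 20.225 MHz.
39.65 MHz > fs/2 = 20.225 MHz, folds to fs − 39.65 MHz = 0.8 MHz.
5.85 MHz ≤ fs/2 = 20.225 MHz, passes unchanged.
131.75 MHz mod fs = 10.4 MHz.
10.4 MHz ≤ fs/2 = 20.225 MHz, appears at 10.4 MHz.
179 MHz mod fs = 17.2 MHz.
17.2 MHz ≤ fs/2 = 20.225 MHz, appears at 17.2 MHz.
20.3 MHz > fs/2 = 20.225 MHz, folds to fs − 20.3 MHz = 20.15 MHz.
Distinct values: {0.8 MHz, 5.85 MHz, 10.4 MHz, 17.2 MHz, 20.15 MHz}.

0.8 MHz, 5.85 MHz, 10.4 MHz, 17.2 MHz, 20.15 MHz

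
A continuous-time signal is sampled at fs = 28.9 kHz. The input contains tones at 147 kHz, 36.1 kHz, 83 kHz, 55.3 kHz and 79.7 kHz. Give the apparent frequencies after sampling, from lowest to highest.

fs/2 = 14.45 kHz.
147 kHz mod fs = 2.5 kHz.
2.5 kHz ≤ fs/2 = 14.45 kHz, appears at 2.5 kHz.
36.1 kHz mod fs = 7.2 kHz.
7.2 kHz ≤ fs/2 = 14.45 kHz, appears at 7.2 kHz.
83 kHz mod fs = 25.2 kHz.
25.2 kHz > fs/2 = 14.45 kHz, folds to fs − 25.2 kHz = 3.7 kHz.
55.3 kHz mod fs = 26.4 kHz.
26.4 kHz > fs/2 = 14.45 kHz, folds to fs − 26.4 kHz = 2.5 kHz.
79.7 kHz mod fs = 21.9 kHz.
21.9 kHz > fs/2 = 14.45 kHz, folds to fs − 21.9 kHz = 7 kHz.
Distinct values: {2.5 kHz, 3.7 kHz, 7 kHz, 7.2 kHz}.

2.5 kHz, 3.7 kHz, 7 kHz, 7.2 kHz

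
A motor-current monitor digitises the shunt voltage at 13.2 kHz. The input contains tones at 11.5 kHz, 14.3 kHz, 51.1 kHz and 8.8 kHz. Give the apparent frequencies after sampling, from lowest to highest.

fs/2 = 6.6 kHz.
11.5 kHz > fs/2 = 6.6 kHz, folds to fs − 11.5 kHz = 1.7 kHz.
14.3 kHz mod fs = 1.1 kHz.
1.1 kHz ≤ fs/2 = 6.6 kHz, appears at 1.1 kHz.
51.1 kHz mod fs = 11.5 kHz.
11.5 kHz > fs/2 = 6.6 kHz, folds to fs − 11.5 kHz = 1.7 kHz.
8.8 kHz > fs/2 = 6.6 kHz, folds to fs − 8.8 kHz = 4.4 kHz.
Distinct values: {1.1 kHz, 1.7 kHz, 4.4 kHz}.

1.1 kHz, 1.7 kHz, 4.4 kHz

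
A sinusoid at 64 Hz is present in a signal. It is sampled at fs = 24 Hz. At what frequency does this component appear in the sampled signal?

8 Hz

64 Hz mod fs = 16 Hz.
16 Hz > fs/2 = 12 Hz, folds to fs − 16 Hz = 8 Hz.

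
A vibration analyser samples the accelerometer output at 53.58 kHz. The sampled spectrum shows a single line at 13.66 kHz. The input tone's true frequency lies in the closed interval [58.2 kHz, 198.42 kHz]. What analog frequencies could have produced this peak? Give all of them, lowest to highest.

67.24 kHz, 93.5 kHz, 120.82 kHz, 147.08 kHz, 174.4 kHz

Frequencies that alias to 13.66 kHz are k·fs ± 13.66 kHz for integer k ≥ 0.
k=0: 13.66 kHz.
k=1: 39.92 kHz, 67.24 kHz.
k=2: 93.5 kHz, 120.82 kHz.
k=3: 147.08 kHz, 174.4 kHz.
k=4: 200.66 kHz, 227.98 kHz.
Within [58.2 kHz, 198.42 kHz]: 67.24 kHz, 93.5 kHz, 120.82 kHz, 147.08 kHz, 174.4 kHz.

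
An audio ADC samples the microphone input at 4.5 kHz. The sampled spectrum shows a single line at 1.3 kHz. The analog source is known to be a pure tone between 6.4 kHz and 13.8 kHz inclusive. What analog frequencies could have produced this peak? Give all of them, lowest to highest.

Frequencies that alias to 1.3 kHz are k·fs ± 1.3 kHz for integer k ≥ 0.
k=0: 1.3 kHz.
k=1: 3.2 kHz, 5.8 kHz.
k=2: 7.7 kHz, 10.3 kHz.
k=3: 12.2 kHz, 14.8 kHz.
k=4: 16.7 kHz, 19.3 kHz.
Within [6.4 kHz, 13.8 kHz]: 7.7 kHz, 10.3 kHz, 12.2 kHz.

7.7 kHz, 10.3 kHz, 12.2 kHz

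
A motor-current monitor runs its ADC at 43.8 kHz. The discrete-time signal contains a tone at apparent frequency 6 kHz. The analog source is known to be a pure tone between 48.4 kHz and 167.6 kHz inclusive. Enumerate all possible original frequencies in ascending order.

49.8 kHz, 81.6 kHz, 93.6 kHz, 125.4 kHz, 137.4 kHz

Frequencies that alias to 6 kHz are k·fs ± 6 kHz for integer k ≥ 0.
k=0: 6 kHz.
k=1: 37.8 kHz, 49.8 kHz.
k=2: 81.6 kHz, 93.6 kHz.
k=3: 125.4 kHz, 137.4 kHz.
k=4: 169.2 kHz, 181.2 kHz.
Within [48.4 kHz, 167.6 kHz]: 49.8 kHz, 81.6 kHz, 93.6 kHz, 125.4 kHz, 137.4 kHz.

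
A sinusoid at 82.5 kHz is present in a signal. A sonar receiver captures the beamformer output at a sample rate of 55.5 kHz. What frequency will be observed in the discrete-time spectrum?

82.5 kHz mod fs = 27 kHz.
27 kHz ≤ fs/2 = 27.75 kHz, appears at 27 kHz.

27 kHz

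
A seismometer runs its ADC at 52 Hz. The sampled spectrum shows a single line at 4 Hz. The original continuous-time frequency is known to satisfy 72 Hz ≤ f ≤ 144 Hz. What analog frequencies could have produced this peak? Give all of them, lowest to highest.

Frequencies that alias to 4 Hz are k·fs ± 4 Hz for integer k ≥ 0.
k=0: 4 Hz.
k=1: 48 Hz, 56 Hz.
k=2: 100 Hz, 108 Hz.
k=3: 152 Hz, 160 Hz.
Within [72 Hz, 144 Hz]: 100 Hz, 108 Hz.

100 Hz, 108 Hz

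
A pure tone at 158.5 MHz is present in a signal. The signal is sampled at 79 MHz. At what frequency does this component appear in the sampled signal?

0.5 MHz

158.5 MHz mod fs = 0.5 MHz.
0.5 MHz ≤ fs/2 = 39.5 MHz, appears at 0.5 MHz.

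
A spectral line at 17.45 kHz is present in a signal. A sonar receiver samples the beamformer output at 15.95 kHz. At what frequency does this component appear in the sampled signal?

1.5 kHz

17.45 kHz mod fs = 1.5 kHz.
1.5 kHz ≤ fs/2 = 7.975 kHz, appears at 1.5 kHz.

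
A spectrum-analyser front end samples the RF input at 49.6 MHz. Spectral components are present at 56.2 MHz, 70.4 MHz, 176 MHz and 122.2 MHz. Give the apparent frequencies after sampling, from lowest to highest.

fs/2 = 24.8 MHz.
56.2 MHz mod fs = 6.6 MHz.
6.6 MHz ≤ fs/2 = 24.8 MHz, appears at 6.6 MHz.
70.4 MHz mod fs = 20.8 MHz.
20.8 MHz ≤ fs/2 = 24.8 MHz, appears at 20.8 MHz.
176 MHz mod fs = 27.2 MHz.
27.2 MHz > fs/2 = 24.8 MHz, folds to fs − 27.2 MHz = 22.4 MHz.
122.2 MHz mod fs = 23 MHz.
23 MHz ≤ fs/2 = 24.8 MHz, appears at 23 MHz.
Distinct values: {6.6 MHz, 20.8 MHz, 22.4 MHz, 23 MHz}.

6.6 MHz, 20.8 MHz, 22.4 MHz, 23 MHz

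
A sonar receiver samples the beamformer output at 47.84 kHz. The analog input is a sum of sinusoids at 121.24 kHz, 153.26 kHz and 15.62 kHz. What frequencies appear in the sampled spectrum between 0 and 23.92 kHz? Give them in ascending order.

fs/2 = 23.92 kHz.
121.24 kHz mod fs = 25.56 kHz.
25.56 kHz > fs/2 = 23.92 kHz, folds to fs − 25.56 kHz = 22.28 kHz.
153.26 kHz mod fs = 9.74 kHz.
9.74 kHz ≤ fs/2 = 23.92 kHz, appears at 9.74 kHz.
15.62 kHz ≤ fs/2 = 23.92 kHz, passes unchanged.
Distinct values: {9.74 kHz, 15.62 kHz, 22.28 kHz}.

9.74 kHz, 15.62 kHz, 22.28 kHz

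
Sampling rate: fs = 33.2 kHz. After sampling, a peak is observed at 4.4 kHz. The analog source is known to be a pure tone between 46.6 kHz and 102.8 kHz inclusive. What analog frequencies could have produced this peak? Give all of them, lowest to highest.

62 kHz, 70.8 kHz, 95.2 kHz

Frequencies that alias to 4.4 kHz are k·fs ± 4.4 kHz for integer k ≥ 0.
k=0: 4.4 kHz.
k=1: 28.8 kHz, 37.6 kHz.
k=2: 62 kHz, 70.8 kHz.
k=3: 95.2 kHz, 104 kHz.
k=4: 128.4 kHz, 137.2 kHz.
Within [46.6 kHz, 102.8 kHz]: 62 kHz, 70.8 kHz, 95.2 kHz.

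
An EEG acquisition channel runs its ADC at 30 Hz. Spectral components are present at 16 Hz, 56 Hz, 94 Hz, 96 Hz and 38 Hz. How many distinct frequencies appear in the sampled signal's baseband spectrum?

4

fs/2 = 15 Hz.
16 Hz > fs/2 = 15 Hz, folds to fs − 16 Hz = 14 Hz.
56 Hz mod fs = 26 Hz.
26 Hz > fs/2 = 15 Hz, folds to fs − 26 Hz = 4 Hz.
94 Hz mod fs = 4 Hz.
4 Hz ≤ fs/2 = 15 Hz, appears at 4 Hz.
96 Hz mod fs = 6 Hz.
6 Hz ≤ fs/2 = 15 Hz, appears at 6 Hz.
38 Hz mod fs = 8 Hz.
8 Hz ≤ fs/2 = 15 Hz, appears at 8 Hz.
Distinct values: {4 Hz, 6 Hz, 8 Hz, 14 Hz} → 4.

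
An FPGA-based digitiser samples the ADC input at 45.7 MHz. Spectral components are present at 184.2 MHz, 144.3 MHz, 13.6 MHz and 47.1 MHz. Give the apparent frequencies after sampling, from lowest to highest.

fs/2 = 22.85 MHz.
184.2 MHz mod fs = 1.4 MHz.
1.4 MHz ≤ fs/2 = 22.85 MHz, appears at 1.4 MHz.
144.3 MHz mod fs = 7.2 MHz.
7.2 MHz ≤ fs/2 = 22.85 MHz, appears at 7.2 MHz.
13.6 MHz ≤ fs/2 = 22.85 MHz, passes unchanged.
47.1 MHz mod fs = 1.4 MHz.
1.4 MHz ≤ fs/2 = 22.85 MHz, appears at 1.4 MHz.
Distinct values: {1.4 MHz, 7.2 MHz, 13.6 MHz}.

1.4 MHz, 7.2 MHz, 13.6 MHz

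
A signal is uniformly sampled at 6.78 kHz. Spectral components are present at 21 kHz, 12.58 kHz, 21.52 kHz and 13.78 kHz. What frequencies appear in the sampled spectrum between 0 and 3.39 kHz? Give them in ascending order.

0.22 kHz, 0.66 kHz, 0.98 kHz, 1.18 kHz

fs/2 = 3.39 kHz.
21 kHz mod fs = 0.66 kHz.
0.66 kHz ≤ fs/2 = 3.39 kHz, appears at 0.66 kHz.
12.58 kHz mod fs = 5.8 kHz.
5.8 kHz > fs/2 = 3.39 kHz, folds to fs − 5.8 kHz = 0.98 kHz.
21.52 kHz mod fs = 1.18 kHz.
1.18 kHz ≤ fs/2 = 3.39 kHz, appears at 1.18 kHz.
13.78 kHz mod fs = 0.22 kHz.
0.22 kHz ≤ fs/2 = 3.39 kHz, appears at 0.22 kHz.
Distinct values: {0.22 kHz, 0.66 kHz, 0.98 kHz, 1.18 kHz}.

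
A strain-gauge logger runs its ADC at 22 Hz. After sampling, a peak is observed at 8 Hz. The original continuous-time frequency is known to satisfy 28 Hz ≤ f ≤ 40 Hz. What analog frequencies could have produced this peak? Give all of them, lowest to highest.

30 Hz, 36 Hz

Frequencies that alias to 8 Hz are k·fs ± 8 Hz for integer k ≥ 0.
k=0: 8 Hz.
k=1: 14 Hz, 30 Hz.
k=2: 36 Hz, 52 Hz.
k=3: 58 Hz, 74 Hz.
Within [28 Hz, 40 Hz]: 30 Hz, 36 Hz.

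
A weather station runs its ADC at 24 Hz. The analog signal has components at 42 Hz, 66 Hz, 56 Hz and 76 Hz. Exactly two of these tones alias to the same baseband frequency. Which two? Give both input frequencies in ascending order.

fs/2 = 12 Hz.
42 Hz mod fs = 18 Hz.
18 Hz > fs/2 = 12 Hz, folds to fs − 18 Hz = 6 Hz.
66 Hz mod fs = 18 Hz.
18 Hz > fs/2 = 12 Hz, folds to fs − 18 Hz = 6 Hz.
56 Hz mod fs = 8 Hz.
8 Hz ≤ fs/2 = 12 Hz, appears at 8 Hz.
76 Hz mod fs = 4 Hz.
4 Hz ≤ fs/2 = 12 Hz, appears at 4 Hz.
42 Hz and 66 Hz both map to 6 Hz.

42 Hz, 66 Hz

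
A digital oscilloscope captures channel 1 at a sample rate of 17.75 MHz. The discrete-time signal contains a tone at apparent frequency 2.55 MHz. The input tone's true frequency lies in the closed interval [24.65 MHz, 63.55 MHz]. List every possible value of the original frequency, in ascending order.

Frequencies that alias to 2.55 MHz are k·fs ± 2.55 MHz for integer k ≥ 0.
k=0: 2.55 MHz.
k=1: 15.2 MHz, 20.3 MHz.
k=2: 32.95 MHz, 38.05 MHz.
k=3: 50.7 MHz, 55.8 MHz.
k=4: 68.45 MHz, 73.55 MHz.
Within [24.65 MHz, 63.55 MHz]: 32.95 MHz, 38.05 MHz, 50.7 MHz, 55.8 MHz.

32.95 MHz, 38.05 MHz, 50.7 MHz, 55.8 MHz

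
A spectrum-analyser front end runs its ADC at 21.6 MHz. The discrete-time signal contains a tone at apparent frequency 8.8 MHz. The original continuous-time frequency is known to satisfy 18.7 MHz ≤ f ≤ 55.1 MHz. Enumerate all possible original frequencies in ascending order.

Frequencies that alias to 8.8 MHz are k·fs ± 8.8 MHz for integer k ≥ 0.
k=0: 8.8 MHz.
k=1: 12.8 MHz, 30.4 MHz.
k=2: 34.4 MHz, 52 MHz.
k=3: 56 MHz, 73.6 MHz.
Within [18.7 MHz, 55.1 MHz]: 30.4 MHz, 34.4 MHz, 52 MHz.

30.4 MHz, 34.4 MHz, 52 MHz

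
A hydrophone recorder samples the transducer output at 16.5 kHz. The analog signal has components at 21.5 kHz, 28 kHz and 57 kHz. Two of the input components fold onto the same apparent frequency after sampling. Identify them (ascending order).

21.5 kHz, 28 kHz

fs/2 = 8.25 kHz.
21.5 kHz mod fs = 5 kHz.
5 kHz ≤ fs/2 = 8.25 kHz, appears at 5 kHz.
28 kHz mod fs = 11.5 kHz.
11.5 kHz > fs/2 = 8.25 kHz, folds to fs − 11.5 kHz = 5 kHz.
57 kHz mod fs = 7.5 kHz.
7.5 kHz ≤ fs/2 = 8.25 kHz, appears at 7.5 kHz.
21.5 kHz and 28 kHz both map to 5 kHz.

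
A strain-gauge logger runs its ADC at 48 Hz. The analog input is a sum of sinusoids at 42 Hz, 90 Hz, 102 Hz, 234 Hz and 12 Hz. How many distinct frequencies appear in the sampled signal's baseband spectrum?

2

fs/2 = 24 Hz.
42 Hz > fs/2 = 24 Hz, folds to fs − 42 Hz = 6 Hz.
90 Hz mod fs = 42 Hz.
42 Hz > fs/2 = 24 Hz, folds to fs − 42 Hz = 6 Hz.
102 Hz mod fs = 6 Hz.
6 Hz ≤ fs/2 = 24 Hz, appears at 6 Hz.
234 Hz mod fs = 42 Hz.
42 Hz > fs/2 = 24 Hz, folds to fs − 42 Hz = 6 Hz.
12 Hz ≤ fs/2 = 24 Hz, passes unchanged.
Distinct values: {6 Hz, 12 Hz} → 2.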